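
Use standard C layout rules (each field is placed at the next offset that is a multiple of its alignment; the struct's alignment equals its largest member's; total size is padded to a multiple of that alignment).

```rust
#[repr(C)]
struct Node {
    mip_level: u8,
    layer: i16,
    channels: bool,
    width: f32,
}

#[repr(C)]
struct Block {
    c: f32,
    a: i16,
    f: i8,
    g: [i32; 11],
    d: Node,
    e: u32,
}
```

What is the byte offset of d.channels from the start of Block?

56

Node: @0: mip_level [1B, align 1] → 1; +1 pad (align 2); @2: layer [2B, align 2] → 4; @4: channels [1B, align 1] → 5; +3 pad (align 4); @8: width [4B, align 4] → 12; size 12, align 4
@0: c [4B, align 4] → 4
@4: a [2B, align 2] → 6
@6: f [1B, align 1] → 7
+1 pad (align 4)
@8: g [44B, align 4] → 52
@52: d [12B, align 4] → 64
within Node: channels at 4
52 + 4 = 56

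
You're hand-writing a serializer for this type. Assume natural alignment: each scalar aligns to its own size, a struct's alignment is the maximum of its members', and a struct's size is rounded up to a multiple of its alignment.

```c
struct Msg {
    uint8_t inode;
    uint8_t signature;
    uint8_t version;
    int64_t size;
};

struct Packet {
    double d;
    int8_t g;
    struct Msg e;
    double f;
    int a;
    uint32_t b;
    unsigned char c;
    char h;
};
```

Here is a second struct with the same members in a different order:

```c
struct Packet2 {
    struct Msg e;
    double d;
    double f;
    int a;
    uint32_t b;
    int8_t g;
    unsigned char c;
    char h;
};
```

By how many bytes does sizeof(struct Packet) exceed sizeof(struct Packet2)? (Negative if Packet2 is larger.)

Msg: inode at 0 (size 1, align 1) → ends 1; signature at 1 (size 1, align 1) → ends 2; version at 2 (size 1, align 1) → ends 3; pad 5 to align 8 for size; size at 8 (size 8, align 8) → ends 16; total 16 bytes, alignment 8
d at 0 (size 8, align 8) → ends 8
g at 8 (size 1, align 1) → ends 9
pad 7 to align 8 for e
e at 16 (size 16, align 8) → ends 32
f at 32 (size 8, align 8) → ends 40
a at 40 (size 4, align 4) → ends 44
b at 44 (size 4, align 4) → ends 48
c at 48 (size 1, align 1) → ends 49
h at 49 (size 1, align 1) → ends 50
tail pad 6 to reach multiple of 8
total 56 bytes, alignment 8
— Packet2 —
e at 0 (size 16, align 8) → ends 16
d at 16 (size 8, align 8) → ends 24
f at 24 (size 8, align 8) → ends 32
a at 32 (size 4, align 4) → ends 36
b at 36 (size 4, align 4) → ends 40
g at 40 (size 1, align 1) → ends 41
c at 41 (size 1, align 1) → ends 42
h at 42 (size 1, align 1) → ends 43
tail pad 5 to reach multiple of 8
total 48 bytes, alignment 8
56 − 48 = 8

8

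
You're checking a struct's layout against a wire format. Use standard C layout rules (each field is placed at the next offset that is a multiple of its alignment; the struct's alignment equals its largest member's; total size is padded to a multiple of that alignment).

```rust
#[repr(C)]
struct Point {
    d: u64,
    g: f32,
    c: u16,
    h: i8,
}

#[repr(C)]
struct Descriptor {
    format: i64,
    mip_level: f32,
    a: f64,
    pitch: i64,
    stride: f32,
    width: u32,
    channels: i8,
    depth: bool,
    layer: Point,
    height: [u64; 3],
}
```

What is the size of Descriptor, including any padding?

88

Point: 0..8  d  (8B, 8-aligned); 8..12  g  (4B, 4-aligned); 12..14  c  (2B, 2-aligned); 14..15  h  (1B, 1-aligned); 15..16  -- tail padding (1B); sizeof = 16, alignof = 8
0..8  format  (8B, 8-aligned)
8..12  mip_level  (4B, 4-aligned)
12..16  -- padding (4B)
16..24  a  (8B, 8-aligned)
24..32  pitch  (8B, 8-aligned)
32..36  stride  (4B, 4-aligned)
36..40  width  (4B, 4-aligned)
40..41  channels  (1B, 1-aligned)
41..42  depth  (1B, 1-aligned)
42..48  -- padding (6B)
48..64  layer  (16B, 8-aligned)
64..88  height  (24B, 8-aligned)
sizeof = 88, alignof = 8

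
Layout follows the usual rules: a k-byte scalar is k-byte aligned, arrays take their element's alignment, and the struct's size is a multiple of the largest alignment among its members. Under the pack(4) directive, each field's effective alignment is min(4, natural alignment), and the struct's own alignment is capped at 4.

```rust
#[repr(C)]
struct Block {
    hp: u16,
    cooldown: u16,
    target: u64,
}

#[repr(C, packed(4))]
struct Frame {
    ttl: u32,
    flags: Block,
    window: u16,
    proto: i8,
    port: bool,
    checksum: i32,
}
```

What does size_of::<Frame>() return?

Block: @0: hp [2B, align 2] → 2; @2: cooldown [2B, align 2] → 4; +4 pad (align 8); @8: target [8B, align 8] → 16; size 16, align 8
@0: ttl [4B, align 4] → 4
@4: flags [16B, align 4] → 20
@20: window [2B, align 2] → 22
@22: proto [1B, align 1] → 23
@23: port [1B, align 1] → 24
@24: checksum [4B, align 4] → 28
size 28, align 4

28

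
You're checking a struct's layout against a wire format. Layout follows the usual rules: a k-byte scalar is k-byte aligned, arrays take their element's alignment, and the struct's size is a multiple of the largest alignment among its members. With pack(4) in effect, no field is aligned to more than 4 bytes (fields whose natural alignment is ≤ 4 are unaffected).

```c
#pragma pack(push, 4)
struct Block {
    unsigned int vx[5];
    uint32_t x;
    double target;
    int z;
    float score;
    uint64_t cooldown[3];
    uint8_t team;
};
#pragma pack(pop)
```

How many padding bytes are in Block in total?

vx at 0 (size 20, align 4) → ends 20
x at 20 (size 4, align 4) → ends 24
target at 24 (size 8, align 4) → ends 32
z at 32 (size 4, align 4) → ends 36
score at 36 (size 4, align 4) → ends 40
cooldown at 40 (size 24, align 4) → ends 64
team at 64 (size 1, align 1) → ends 65
tail pad 3 to reach multiple of 4
total 68 bytes, alignment 4
data bytes 65, size 68 → padding 3

3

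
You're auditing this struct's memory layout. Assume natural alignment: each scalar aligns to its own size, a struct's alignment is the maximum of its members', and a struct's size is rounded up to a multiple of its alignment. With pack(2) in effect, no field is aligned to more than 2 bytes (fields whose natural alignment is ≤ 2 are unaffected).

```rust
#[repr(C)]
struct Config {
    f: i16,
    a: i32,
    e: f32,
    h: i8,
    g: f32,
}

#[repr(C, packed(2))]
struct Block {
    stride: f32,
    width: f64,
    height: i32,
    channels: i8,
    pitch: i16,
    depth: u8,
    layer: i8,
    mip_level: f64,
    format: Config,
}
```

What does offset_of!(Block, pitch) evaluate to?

18

Config: @0: f [2B, align 2] → 2; +2 pad (align 4); @4: a [4B, align 4] → 8; @8: e [4B, align 4] → 12; @12: h [1B, align 1] → 13; +3 pad (align 4); @16: g [4B, align 4] → 20; size 20, align 4
@0: stride [4B, align 2] → 4
@4: width [8B, align 2] → 12
@12: height [4B, align 2] → 16
@16: channels [1B, align 1] → 17
+1 pad (align 2)
@18: pitch [2B, align 2] → 20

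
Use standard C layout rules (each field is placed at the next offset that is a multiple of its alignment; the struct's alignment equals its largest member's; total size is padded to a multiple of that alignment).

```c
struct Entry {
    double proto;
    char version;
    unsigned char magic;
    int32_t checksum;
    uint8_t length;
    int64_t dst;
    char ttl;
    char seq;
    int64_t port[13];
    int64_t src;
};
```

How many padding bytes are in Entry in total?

15

0..8  proto  (8B, 8-aligned)
8..9  version  (1B, 1-aligned)
9..10  magic  (1B, 1-aligned)
10..12  -- padding (2B)
12..16  checksum  (4B, 4-aligned)
16..17  length  (1B, 1-aligned)
17..24  -- padding (7B)
24..32  dst  (8B, 8-aligned)
32..33  ttl  (1B, 1-aligned)
33..34  seq  (1B, 1-aligned)
34..40  -- padding (6B)
40..144  port  (104B, 8-aligned)
144..152  src  (8B, 8-aligned)
sizeof = 152, alignof = 8
data bytes 137, size 152 → padding 15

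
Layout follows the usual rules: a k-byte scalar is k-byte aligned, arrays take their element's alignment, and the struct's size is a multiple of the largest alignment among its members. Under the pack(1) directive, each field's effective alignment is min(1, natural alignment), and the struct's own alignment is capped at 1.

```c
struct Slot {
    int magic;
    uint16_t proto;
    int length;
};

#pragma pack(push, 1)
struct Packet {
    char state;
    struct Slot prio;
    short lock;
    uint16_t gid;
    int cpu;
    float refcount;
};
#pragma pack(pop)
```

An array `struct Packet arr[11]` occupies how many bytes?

275

Slot: magic at 0 (size 4, align 4) → ends 4; proto at 4 (size 2, align 2) → ends 6; pad 2 to align 4 for length; length at 8 (size 4, align 4) → ends 12; total 12 bytes, alignment 4
state at 0 (size 1, align 1) → ends 1
prio at 1 (size 12, align 1) → ends 13
lock at 13 (size 2, align 1) → ends 15
gid at 15 (size 2, align 1) → ends 17
cpu at 17 (size 4, align 1) → ends 21
refcount at 21 (size 4, align 1) → ends 25
total 25 bytes, alignment 1
array of 11: 11 × 25 = 275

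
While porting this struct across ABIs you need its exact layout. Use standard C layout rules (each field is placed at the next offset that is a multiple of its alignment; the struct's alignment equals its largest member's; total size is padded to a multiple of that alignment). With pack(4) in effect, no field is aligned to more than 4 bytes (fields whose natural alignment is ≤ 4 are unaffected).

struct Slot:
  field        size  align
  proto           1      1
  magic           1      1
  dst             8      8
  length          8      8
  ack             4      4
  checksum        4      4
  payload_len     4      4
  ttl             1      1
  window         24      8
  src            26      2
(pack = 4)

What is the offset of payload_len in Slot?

28

0..1  proto  (1B, 1-aligned)
1..2  magic  (1B, 1-aligned)
2..4  -- padding (2B)
4..12  dst  (8B, 4-aligned)
12..20  length  (8B, 4-aligned)
20..24  ack  (4B, 4-aligned)
24..28  checksum  (4B, 4-aligned)
28..32  payload_len  (4B, 4-aligned)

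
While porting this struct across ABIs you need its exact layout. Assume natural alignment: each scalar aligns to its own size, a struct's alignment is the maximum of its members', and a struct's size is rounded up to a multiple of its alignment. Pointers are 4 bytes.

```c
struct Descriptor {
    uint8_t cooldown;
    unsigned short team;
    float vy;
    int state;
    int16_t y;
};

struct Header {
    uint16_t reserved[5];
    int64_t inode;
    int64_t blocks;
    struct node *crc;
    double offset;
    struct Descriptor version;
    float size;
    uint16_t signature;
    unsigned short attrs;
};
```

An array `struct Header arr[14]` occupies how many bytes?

1008

Descriptor: cooldown at 0 (size 1, align 1) → ends 1; pad 1 to align 2 for team; team at 2 (size 2, align 2) → ends 4; vy at 4 (size 4, align 4) → ends 8; state at 8 (size 4, align 4) → ends 12; y at 12 (size 2, align 2) → ends 14; tail pad 2 to reach multiple of 4; total 16 bytes, alignment 4
reserved at 0 (size 10, align 2) → ends 10
pad 6 to align 8 for inode
inode at 16 (size 8, align 8) → ends 24
blocks at 24 (size 8, align 8) → ends 32
crc at 32 (size 4, align 4) → ends 36
pad 4 to align 8 for offset
offset at 40 (size 8, align 8) → ends 48
version at 48 (size 16, align 4) → ends 64
size at 64 (size 4, align 4) → ends 68
signature at 68 (size 2, align 2) → ends 70
attrs at 70 (size 2, align 2) → ends 72
total 72 bytes, alignment 8
array of 14: 14 × 72 = 1008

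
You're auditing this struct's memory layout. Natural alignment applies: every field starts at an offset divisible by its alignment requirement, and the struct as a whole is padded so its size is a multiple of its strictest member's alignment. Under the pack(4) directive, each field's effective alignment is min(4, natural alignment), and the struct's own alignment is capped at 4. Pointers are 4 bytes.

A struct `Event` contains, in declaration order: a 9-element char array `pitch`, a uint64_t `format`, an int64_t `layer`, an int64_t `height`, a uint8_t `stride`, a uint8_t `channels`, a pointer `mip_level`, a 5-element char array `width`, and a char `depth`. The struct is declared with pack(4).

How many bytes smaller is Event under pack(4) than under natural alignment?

natural layout:
  0..9  pitch  (9B, 1-aligned)
  9..16  -- padding (7B)
  16..24  format  (8B, 8-aligned)
  24..32  layer  (8B, 8-aligned)
  32..40  height  (8B, 8-aligned)
  40..41  stride  (1B, 1-aligned)
  41..42  channels  (1B, 1-aligned)
  42..44  -- padding (2B)
  44..48  mip_level  (4B, 4-aligned)
  48..53  width  (5B, 1-aligned)
  53..54  depth  (1B, 1-aligned)
  54..56  -- tail padding (2B)
  sizeof = 56, alignof = 8
packed(4) layout:
  0..9  pitch  (9B, 1-aligned)
  9..12  -- padding (3B)
  12..20  format  (8B, 4-aligned)
  20..28  layer  (8B, 4-aligned)
  28..36  height  (8B, 4-aligned)
  36..37  stride  (1B, 1-aligned)
  37..38  channels  (1B, 1-aligned)
  38..40  -- padding (2B)
  40..44  mip_level  (4B, 4-aligned)
  44..49  width  (5B, 1-aligned)
  49..50  depth  (1B, 1-aligned)
  50..52  -- tail padding (2B)
  sizeof = 52, alignof = 4
56 − 52 = 4

4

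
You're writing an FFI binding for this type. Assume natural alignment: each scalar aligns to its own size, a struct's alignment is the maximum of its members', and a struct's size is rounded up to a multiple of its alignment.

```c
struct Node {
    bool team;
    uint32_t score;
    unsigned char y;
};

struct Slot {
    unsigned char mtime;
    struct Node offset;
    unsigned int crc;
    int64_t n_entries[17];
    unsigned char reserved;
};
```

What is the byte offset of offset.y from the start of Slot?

12

Node: 0..1  team  (1B, 1-aligned); 1..4  -- padding (3B); 4..8  score  (4B, 4-aligned); 8..9  y  (1B, 1-aligned); 9..12  -- tail padding (3B); sizeof = 12, alignof = 4
0..1  mtime  (1B, 1-aligned)
1..4  -- padding (3B)
4..16  offset  (12B, 4-aligned)
within Node: y at 8
4 + 8 = 12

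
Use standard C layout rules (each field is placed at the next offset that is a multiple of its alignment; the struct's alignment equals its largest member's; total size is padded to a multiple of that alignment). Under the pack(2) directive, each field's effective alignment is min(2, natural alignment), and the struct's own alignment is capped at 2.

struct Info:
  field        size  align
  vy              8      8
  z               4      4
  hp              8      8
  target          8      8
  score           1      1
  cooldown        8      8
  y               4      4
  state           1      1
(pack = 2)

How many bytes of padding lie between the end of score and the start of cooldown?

1

0..8  vy  (8B, 2-aligned)
8..12  z  (4B, 2-aligned)
12..20  hp  (8B, 2-aligned)
20..28  target  (8B, 2-aligned)
28..29  score  (1B, 1-aligned)
29..30  -- padding (1B)
30..38  cooldown  (8B, 2-aligned)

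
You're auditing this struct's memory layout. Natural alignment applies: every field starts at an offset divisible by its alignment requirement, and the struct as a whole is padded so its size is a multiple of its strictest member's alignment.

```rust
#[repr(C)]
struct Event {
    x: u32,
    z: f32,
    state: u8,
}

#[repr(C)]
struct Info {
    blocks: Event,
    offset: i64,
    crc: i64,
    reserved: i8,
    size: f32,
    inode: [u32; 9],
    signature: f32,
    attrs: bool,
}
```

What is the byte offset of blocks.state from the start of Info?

8

Event: x at 0 (size 4, align 4) → ends 4; z at 4 (size 4, align 4) → ends 8; state at 8 (size 1, align 1) → ends 9; tail pad 3 to reach multiple of 4; total 12 bytes, alignment 4
blocks at 0 (size 12, align 4) → ends 12
within Event: state at 8
0 + 8 = 8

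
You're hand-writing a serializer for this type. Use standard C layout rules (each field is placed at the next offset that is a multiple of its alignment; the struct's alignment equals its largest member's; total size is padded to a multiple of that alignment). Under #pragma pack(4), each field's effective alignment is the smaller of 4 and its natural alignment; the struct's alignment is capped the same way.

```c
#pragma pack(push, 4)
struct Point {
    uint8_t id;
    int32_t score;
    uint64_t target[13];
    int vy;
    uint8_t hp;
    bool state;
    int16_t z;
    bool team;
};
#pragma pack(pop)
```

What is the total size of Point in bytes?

0..1  id  (1B, 1-aligned)
1..4  -- padding (3B)
4..8  score  (4B, 4-aligned)
8..112  target  (104B, 4-aligned)
112..116  vy  (4B, 4-aligned)
116..117  hp  (1B, 1-aligned)
117..118  state  (1B, 1-aligned)
118..120  z  (2B, 2-aligned)
120..121  team  (1B, 1-aligned)
121..124  -- tail padding (3B)
sizeof = 124, alignof = 4

124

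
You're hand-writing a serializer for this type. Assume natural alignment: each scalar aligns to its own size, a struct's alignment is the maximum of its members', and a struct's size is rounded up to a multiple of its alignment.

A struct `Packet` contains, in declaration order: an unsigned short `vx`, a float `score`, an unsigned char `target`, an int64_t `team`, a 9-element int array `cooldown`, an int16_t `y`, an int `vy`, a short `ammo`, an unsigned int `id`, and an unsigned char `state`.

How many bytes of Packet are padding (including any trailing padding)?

0..2  vx  (2B, 2-aligned)
2..4  -- padding (2B)
4..8  score  (4B, 4-aligned)
8..9  target  (1B, 1-aligned)
9..16  -- padding (7B)
16..24  team  (8B, 8-aligned)
24..60  cooldown  (36B, 4-aligned)
60..62  y  (2B, 2-aligned)
62..64  -- padding (2B)
64..68  vy  (4B, 4-aligned)
68..70  ammo  (2B, 2-aligned)
70..72  -- padding (2B)
72..76  id  (4B, 4-aligned)
76..77  state  (1B, 1-aligned)
77..80  -- tail padding (3B)
sizeof = 80, alignof = 8
data bytes 64, size 80 → padding 16

16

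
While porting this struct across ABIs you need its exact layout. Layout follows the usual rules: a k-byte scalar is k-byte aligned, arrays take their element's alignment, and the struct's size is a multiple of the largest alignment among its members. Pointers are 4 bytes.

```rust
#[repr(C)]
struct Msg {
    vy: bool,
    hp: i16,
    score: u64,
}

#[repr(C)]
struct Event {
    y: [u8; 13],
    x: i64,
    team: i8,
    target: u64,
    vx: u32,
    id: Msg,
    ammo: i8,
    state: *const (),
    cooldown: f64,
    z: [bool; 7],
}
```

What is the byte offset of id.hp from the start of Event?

Msg: vy at 0 (size 1, align 1) → ends 1; pad 1 to align 2 for hp; hp at 2 (size 2, align 2) → ends 4; pad 4 to align 8 for score; score at 8 (size 8, align 8) → ends 16; total 16 bytes, alignment 8
y at 0 (size 13, align 1) → ends 13
pad 3 to align 8 for x
x at 16 (size 8, align 8) → ends 24
team at 24 (size 1, align 1) → ends 25
pad 7 to align 8 for target
target at 32 (size 8, align 8) → ends 40
vx at 40 (size 4, align 4) → ends 44
pad 4 to align 8 for id
id at 48 (size 16, align 8) → ends 64
within Msg: hp at 2
48 + 2 = 50

50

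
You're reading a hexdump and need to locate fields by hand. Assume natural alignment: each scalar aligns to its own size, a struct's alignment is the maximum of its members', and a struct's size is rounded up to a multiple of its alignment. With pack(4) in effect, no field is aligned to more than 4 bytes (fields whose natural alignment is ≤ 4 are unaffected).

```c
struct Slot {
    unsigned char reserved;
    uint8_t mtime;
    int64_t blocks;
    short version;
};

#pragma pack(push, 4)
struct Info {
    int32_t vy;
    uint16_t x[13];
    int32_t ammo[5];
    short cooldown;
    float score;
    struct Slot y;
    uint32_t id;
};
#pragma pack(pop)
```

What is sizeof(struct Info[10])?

Slot: 0..1  reserved  (1B, 1-aligned); 1..2  mtime  (1B, 1-aligned); 2..8  -- padding (6B); 8..16  blocks  (8B, 8-aligned); 16..18  version  (2B, 2-aligned); 18..24  -- tail padding (6B); sizeof = 24, alignof = 8
0..4  vy  (4B, 4-aligned)
4..30  x  (26B, 2-aligned)
30..32  -- padding (2B)
32..52  ammo  (20B, 4-aligned)
52..54  cooldown  (2B, 2-aligned)
54..56  -- padding (2B)
56..60  score  (4B, 4-aligned)
60..84  y  (24B, 4-aligned)
84..88  id  (4B, 4-aligned)
sizeof = 88, alignof = 4
array of 10: 10 × 88 = 880

880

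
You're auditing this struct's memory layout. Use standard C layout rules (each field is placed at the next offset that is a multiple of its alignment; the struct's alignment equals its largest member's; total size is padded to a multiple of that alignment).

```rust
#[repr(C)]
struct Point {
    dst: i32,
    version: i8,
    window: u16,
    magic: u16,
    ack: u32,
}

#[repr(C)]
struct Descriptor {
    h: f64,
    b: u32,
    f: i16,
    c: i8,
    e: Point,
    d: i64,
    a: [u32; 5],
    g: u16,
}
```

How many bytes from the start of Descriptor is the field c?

Point: 0..4  dst  (4B, 4-aligned); 4..5  version  (1B, 1-aligned); 5..6  -- padding (1B); 6..8  window  (2B, 2-aligned); 8..10  magic  (2B, 2-aligned); 10..12  -- padding (2B); 12..16  ack  (4B, 4-aligned); sizeof = 16, alignof = 4
0..8  h  (8B, 8-aligned)
8..12  b  (4B, 4-aligned)
12..14  f  (2B, 2-aligned)
14..15  c  (1B, 1-aligned)

14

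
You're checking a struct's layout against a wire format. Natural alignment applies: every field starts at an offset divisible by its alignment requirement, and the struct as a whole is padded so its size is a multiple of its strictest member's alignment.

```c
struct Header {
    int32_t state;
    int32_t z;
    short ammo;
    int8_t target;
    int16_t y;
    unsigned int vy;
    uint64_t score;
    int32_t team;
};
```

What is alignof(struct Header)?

member alignments: state=4, z=4, ammo=2, target=1, y=2, vy=4, score=8, team=4
max = 8

8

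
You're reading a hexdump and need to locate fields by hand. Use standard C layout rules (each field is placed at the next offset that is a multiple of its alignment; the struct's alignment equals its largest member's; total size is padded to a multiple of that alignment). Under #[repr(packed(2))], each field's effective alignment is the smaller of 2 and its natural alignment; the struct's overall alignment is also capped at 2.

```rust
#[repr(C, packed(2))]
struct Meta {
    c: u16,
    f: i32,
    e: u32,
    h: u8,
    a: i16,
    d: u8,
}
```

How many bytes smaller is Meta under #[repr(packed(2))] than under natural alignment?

4

natural layout:
  c at 0 (size 2, align 2) → ends 2
  pad 2 to align 4 for f
  f at 4 (size 4, align 4) → ends 8
  e at 8 (size 4, align 4) → ends 12
  h at 12 (size 1, align 1) → ends 13
  pad 1 to align 2 for a
  a at 14 (size 2, align 2) → ends 16
  d at 16 (size 1, align 1) → ends 17
  tail pad 3 to reach multiple of 4
  total 20 bytes, alignment 4
packed(2) layout:
  c at 0 (size 2, align 2) → ends 2
  f at 2 (size 4, align 2) → ends 6
  e at 6 (size 4, align 2) → ends 10
  h at 10 (size 1, align 1) → ends 11
  pad 1 to align 2 for a
  a at 12 (size 2, align 2) → ends 14
  d at 14 (size 1, align 1) → ends 15
  tail pad 1 to reach multiple of 2
  total 16 bytes, alignment 2
20 − 16 = 4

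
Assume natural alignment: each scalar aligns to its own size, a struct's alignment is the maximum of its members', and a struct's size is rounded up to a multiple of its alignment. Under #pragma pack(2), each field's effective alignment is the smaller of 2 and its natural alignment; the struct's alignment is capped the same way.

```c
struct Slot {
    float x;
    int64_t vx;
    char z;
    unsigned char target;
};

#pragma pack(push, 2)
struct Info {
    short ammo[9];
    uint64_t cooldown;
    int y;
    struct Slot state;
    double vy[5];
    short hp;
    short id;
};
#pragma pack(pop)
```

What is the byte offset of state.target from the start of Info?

Slot: 0..4  x  (4B, 4-aligned); 4..8  -- padding (4B); 8..16  vx  (8B, 8-aligned); 16..17  z  (1B, 1-aligned); 17..18  target  (1B, 1-aligned); 18..24  -- tail padding (6B); sizeof = 24, alignof = 8
0..18  ammo  (18B, 2-aligned)
18..26  cooldown  (8B, 2-aligned)
26..30  y  (4B, 2-aligned)
30..54  state  (24B, 2-aligned)
within Slot: target at 17
30 + 17 = 47

47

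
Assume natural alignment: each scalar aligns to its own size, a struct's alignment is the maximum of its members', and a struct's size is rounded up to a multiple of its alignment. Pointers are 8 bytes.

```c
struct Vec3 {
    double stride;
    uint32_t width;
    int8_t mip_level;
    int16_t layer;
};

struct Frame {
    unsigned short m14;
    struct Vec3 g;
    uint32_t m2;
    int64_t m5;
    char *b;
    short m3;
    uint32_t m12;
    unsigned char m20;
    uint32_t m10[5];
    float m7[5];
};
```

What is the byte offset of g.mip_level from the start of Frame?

20

Vec3: @0: stride [8B, align 8] → 8; @8: width [4B, align 4] → 12; @12: mip_level [1B, align 1] → 13; +1 pad (align 2); @14: layer [2B, align 2] → 16; size 16, align 8
@0: m14 [2B, align 2] → 2
+6 pad (align 8)
@8: g [16B, align 8] → 24
within Vec3: mip_level at 12
8 + 12 = 20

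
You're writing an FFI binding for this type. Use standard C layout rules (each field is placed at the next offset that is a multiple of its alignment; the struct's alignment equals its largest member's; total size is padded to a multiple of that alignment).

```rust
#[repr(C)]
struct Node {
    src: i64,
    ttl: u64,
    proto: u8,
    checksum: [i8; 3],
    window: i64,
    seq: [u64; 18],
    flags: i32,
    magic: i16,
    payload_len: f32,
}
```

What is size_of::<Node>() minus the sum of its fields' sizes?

10

0..8  src  (8B, 8-aligned)
8..16  ttl  (8B, 8-aligned)
16..17  proto  (1B, 1-aligned)
17..20  checksum  (3B, 1-aligned)
20..24  -- padding (4B)
24..32  window  (8B, 8-aligned)
32..176  seq  (144B, 8-aligned)
176..180  flags  (4B, 4-aligned)
180..182  magic  (2B, 2-aligned)
182..184  -- padding (2B)
184..188  payload_len  (4B, 4-aligned)
188..192  -- tail padding (4B)
sizeof = 192, alignof = 8
data bytes 182, size 192 → padding 10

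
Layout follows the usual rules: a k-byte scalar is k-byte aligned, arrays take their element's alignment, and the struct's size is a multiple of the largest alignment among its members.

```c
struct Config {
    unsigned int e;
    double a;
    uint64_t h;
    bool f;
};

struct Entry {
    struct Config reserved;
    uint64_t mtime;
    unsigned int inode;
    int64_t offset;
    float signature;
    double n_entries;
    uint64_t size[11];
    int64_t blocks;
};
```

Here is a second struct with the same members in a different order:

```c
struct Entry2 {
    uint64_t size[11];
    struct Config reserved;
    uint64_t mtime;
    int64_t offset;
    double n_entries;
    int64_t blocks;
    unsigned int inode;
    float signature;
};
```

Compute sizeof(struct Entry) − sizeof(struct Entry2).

8

Config: 0..4  e  (4B, 4-aligned); 4..8  -- padding (4B); 8..16  a  (8B, 8-aligned); 16..24  h  (8B, 8-aligned); 24..25  f  (1B, 1-aligned); 25..32  -- tail padding (7B); sizeof = 32, alignof = 8
0..32  reserved  (32B, 8-aligned)
32..40  mtime  (8B, 8-aligned)
40..44  inode  (4B, 4-aligned)
44..48  -- padding (4B)
48..56  offset  (8B, 8-aligned)
56..60  signature  (4B, 4-aligned)
60..64  -- padding (4B)
64..72  n_entries  (8B, 8-aligned)
72..160  size  (88B, 8-aligned)
160..168  blocks  (8B, 8-aligned)
sizeof = 168, alignof = 8
— Entry2 —
0..88  size  (88B, 8-aligned)
88..120  reserved  (32B, 8-aligned)
120..128  mtime  (8B, 8-aligned)
128..136  offset  (8B, 8-aligned)
136..144  n_entries  (8B, 8-aligned)
144..152  blocks  (8B, 8-aligned)
152..156  inode  (4B, 4-aligned)
156..160  signature  (4B, 4-aligned)
sizeof = 160, alignof = 8
168 − 160 = 8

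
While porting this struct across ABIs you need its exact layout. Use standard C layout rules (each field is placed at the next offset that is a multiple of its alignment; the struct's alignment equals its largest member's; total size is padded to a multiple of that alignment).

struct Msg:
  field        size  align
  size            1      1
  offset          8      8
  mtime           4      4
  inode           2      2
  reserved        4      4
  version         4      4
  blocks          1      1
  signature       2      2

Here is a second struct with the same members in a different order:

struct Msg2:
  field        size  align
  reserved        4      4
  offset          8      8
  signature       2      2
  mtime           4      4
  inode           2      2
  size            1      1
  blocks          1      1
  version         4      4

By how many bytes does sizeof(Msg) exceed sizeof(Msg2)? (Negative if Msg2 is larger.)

8

0..1  size  (1B, 1-aligned)
1..8  -- padding (7B)
8..16  offset  (8B, 8-aligned)
16..20  mtime  (4B, 4-aligned)
20..22  inode  (2B, 2-aligned)
22..24  -- padding (2B)
24..28  reserved  (4B, 4-aligned)
28..32  version  (4B, 4-aligned)
32..33  blocks  (1B, 1-aligned)
33..34  -- padding (1B)
34..36  signature  (2B, 2-aligned)
36..40  -- tail padding (4B)
sizeof = 40, alignof = 8
— Msg2 —
0..4  reserved  (4B, 4-aligned)
4..8  -- padding (4B)
8..16  offset  (8B, 8-aligned)
16..18  signature  (2B, 2-aligned)
18..20  -- padding (2B)
20..24  mtime  (4B, 4-aligned)
24..26  inode  (2B, 2-aligned)
26..27  size  (1B, 1-aligned)
27..28  blocks  (1B, 1-aligned)
28..32  version  (4B, 4-aligned)
sizeof = 32, alignof = 8
40 − 32 = 8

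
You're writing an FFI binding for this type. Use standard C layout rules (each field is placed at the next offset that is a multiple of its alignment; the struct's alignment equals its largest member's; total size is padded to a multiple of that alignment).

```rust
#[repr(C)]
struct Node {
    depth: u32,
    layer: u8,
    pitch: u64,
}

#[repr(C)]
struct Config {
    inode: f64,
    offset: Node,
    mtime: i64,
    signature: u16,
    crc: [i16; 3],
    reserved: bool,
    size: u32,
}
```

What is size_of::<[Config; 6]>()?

Node: 0..4  depth  (4B, 4-aligned); 4..5  layer  (1B, 1-aligned); 5..8  -- padding (3B); 8..16  pitch  (8B, 8-aligned); sizeof = 16, alignof = 8
0..8  inode  (8B, 8-aligned)
8..24  offset  (16B, 8-aligned)
24..32  mtime  (8B, 8-aligned)
32..34  signature  (2B, 2-aligned)
34..40  crc  (6B, 2-aligned)
40..41  reserved  (1B, 1-aligned)
41..44  -- padding (3B)
44..48  size  (4B, 4-aligned)
sizeof = 48, alignof = 8
array of 6: 6 × 48 = 288

288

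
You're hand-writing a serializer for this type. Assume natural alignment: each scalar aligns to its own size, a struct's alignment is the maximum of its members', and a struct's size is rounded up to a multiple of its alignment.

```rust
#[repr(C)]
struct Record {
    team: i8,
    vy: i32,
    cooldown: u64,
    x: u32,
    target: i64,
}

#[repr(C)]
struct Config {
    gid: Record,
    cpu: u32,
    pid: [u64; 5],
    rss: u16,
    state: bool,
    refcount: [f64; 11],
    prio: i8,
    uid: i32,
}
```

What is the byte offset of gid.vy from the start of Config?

4

Record: team at 0 (size 1, align 1) → ends 1; pad 3 to align 4 for vy; vy at 4 (size 4, align 4) → ends 8; cooldown at 8 (size 8, align 8) → ends 16; x at 16 (size 4, align 4) → ends 20; pad 4 to align 8 for target; target at 24 (size 8, align 8) → ends 32; total 32 bytes, alignment 8
gid at 0 (size 32, align 8) → ends 32
within Record: vy at 4
0 + 4 = 4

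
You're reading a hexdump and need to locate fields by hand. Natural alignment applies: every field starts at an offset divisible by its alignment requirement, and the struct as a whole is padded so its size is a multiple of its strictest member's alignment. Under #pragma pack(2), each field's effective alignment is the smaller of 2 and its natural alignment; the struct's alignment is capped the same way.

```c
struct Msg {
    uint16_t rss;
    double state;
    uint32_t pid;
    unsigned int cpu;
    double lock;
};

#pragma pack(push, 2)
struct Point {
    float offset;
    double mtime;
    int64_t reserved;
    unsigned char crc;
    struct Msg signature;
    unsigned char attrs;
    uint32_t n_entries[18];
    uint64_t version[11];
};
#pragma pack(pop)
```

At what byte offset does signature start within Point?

Msg: 0..2  rss  (2B, 2-aligned); 2..8  -- padding (6B); 8..16  state  (8B, 8-aligned); 16..20  pid  (4B, 4-aligned); 20..24  cpu  (4B, 4-aligned); 24..32  lock  (8B, 8-aligned); sizeof = 32, alignof = 8
0..4  offset  (4B, 2-aligned)
4..12  mtime  (8B, 2-aligned)
12..20  reserved  (8B, 2-aligned)
20..21  crc  (1B, 1-aligned)
21..22  -- padding (1B)
22..54  signature  (32B, 2-aligned)

22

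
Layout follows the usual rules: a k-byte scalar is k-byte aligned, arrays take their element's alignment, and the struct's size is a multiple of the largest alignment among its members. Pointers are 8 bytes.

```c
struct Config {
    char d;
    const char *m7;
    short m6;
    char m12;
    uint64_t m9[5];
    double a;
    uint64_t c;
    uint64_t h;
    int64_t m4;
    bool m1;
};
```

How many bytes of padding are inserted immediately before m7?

0..1  d  (1B, 1-aligned)
1..8  -- padding (7B)
8..16  m7  (8B, 8-aligned)

7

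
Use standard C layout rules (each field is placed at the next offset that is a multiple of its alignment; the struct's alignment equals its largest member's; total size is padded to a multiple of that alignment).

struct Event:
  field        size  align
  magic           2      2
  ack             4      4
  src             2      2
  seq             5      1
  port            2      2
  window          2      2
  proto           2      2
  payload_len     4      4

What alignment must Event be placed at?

member alignments: magic=2, ack=4, src=2, seq=1, port=2, window=2, proto=2, payload_len=4
max = 4

4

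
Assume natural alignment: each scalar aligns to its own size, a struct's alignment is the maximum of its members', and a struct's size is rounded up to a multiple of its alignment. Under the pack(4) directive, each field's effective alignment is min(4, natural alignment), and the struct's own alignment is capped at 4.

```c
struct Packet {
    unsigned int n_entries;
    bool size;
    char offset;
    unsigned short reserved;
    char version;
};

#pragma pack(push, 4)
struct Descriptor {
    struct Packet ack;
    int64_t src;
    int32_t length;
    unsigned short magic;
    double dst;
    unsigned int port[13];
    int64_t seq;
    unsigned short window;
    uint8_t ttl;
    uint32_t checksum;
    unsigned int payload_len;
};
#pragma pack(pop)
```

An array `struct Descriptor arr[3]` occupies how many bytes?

324

Packet: 0..4  n_entries  (4B, 4-aligned); 4..5  size  (1B, 1-aligned); 5..6  offset  (1B, 1-aligned); 6..8  reserved  (2B, 2-aligned); 8..9  version  (1B, 1-aligned); 9..12  -- tail padding (3B); sizeof = 12, alignof = 4
0..12  ack  (12B, 4-aligned)
12..20  src  (8B, 4-aligned)
20..24  length  (4B, 4-aligned)
24..26  magic  (2B, 2-aligned)
26..28  -- padding (2B)
28..36  dst  (8B, 4-aligned)
36..88  port  (52B, 4-aligned)
88..96  seq  (8B, 4-aligned)
96..98  window  (2B, 2-aligned)
98..99  ttl  (1B, 1-aligned)
99..100  -- padding (1B)
100..104  checksum  (4B, 4-aligned)
104..108  payload_len  (4B, 4-aligned)
sizeof = 108, alignof = 4
array of 3: 3 × 108 = 324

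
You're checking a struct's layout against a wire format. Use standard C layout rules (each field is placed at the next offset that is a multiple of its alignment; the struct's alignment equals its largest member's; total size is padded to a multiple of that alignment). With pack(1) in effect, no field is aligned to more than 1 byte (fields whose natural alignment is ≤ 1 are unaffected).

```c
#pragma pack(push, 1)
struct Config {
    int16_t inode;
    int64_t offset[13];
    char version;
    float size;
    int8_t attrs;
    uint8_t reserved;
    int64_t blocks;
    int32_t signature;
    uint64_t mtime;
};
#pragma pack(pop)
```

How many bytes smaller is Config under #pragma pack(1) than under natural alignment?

natural layout:
  0..2  inode  (2B, 2-aligned)
  2..8  -- padding (6B)
  8..112  offset  (104B, 8-aligned)
  112..113  version  (1B, 1-aligned)
  113..116  -- padding (3B)
  116..120  size  (4B, 4-aligned)
  120..121  attrs  (1B, 1-aligned)
  121..122  reserved  (1B, 1-aligned)
  122..128  -- padding (6B)
  128..136  blocks  (8B, 8-aligned)
  136..140  signature  (4B, 4-aligned)
  140..144  -- padding (4B)
  144..152  mtime  (8B, 8-aligned)
  sizeof = 152, alignof = 8
packed(1) layout:
  0..2  inode  (2B, 1-aligned)
  2..106  offset  (104B, 1-aligned)
  106..107  version  (1B, 1-aligned)
  107..111  size  (4B, 1-aligned)
  111..112  attrs  (1B, 1-aligned)
  112..113  reserved  (1B, 1-aligned)
  113..121  blocks  (8B, 1-aligned)
  121..125  signature  (4B, 1-aligned)
  125..133  mtime  (8B, 1-aligned)
  sizeof = 133, alignof = 1
152 − 133 = 19

19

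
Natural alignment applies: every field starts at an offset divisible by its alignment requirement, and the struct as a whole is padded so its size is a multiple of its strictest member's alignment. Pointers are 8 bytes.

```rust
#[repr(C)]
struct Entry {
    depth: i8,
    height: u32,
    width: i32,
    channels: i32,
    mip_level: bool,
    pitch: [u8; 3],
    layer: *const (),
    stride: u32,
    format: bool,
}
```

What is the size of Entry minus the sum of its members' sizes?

depth at 0 (size 1, align 1) → ends 1
pad 3 to align 4 for height
height at 4 (size 4, align 4) → ends 8
width at 8 (size 4, align 4) → ends 12
channels at 12 (size 4, align 4) → ends 16
mip_level at 16 (size 1, align 1) → ends 17
pitch at 17 (size 3, align 1) → ends 20
pad 4 to align 8 for layer
layer at 24 (size 8, align 8) → ends 32
stride at 32 (size 4, align 4) → ends 36
format at 36 (size 1, align 1) → ends 37
tail pad 3 to reach multiple of 8
total 40 bytes, alignment 8
data bytes 30, size 40 → padding 10

10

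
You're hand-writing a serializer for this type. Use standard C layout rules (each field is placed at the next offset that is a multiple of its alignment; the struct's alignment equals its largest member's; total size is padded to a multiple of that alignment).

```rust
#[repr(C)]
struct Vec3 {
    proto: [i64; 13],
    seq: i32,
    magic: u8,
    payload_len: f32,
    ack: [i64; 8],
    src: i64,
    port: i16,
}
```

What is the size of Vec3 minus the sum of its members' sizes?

13

@0: proto [104B, align 8] → 104
@104: seq [4B, align 4] → 108
@108: magic [1B, align 1] → 109
+3 pad (align 4)
@112: payload_len [4B, align 4] → 116
+4 pad (align 8)
@120: ack [64B, align 8] → 184
@184: src [8B, align 8] → 192
@192: port [2B, align 2] → 194
+6 tail pad (align 8)
size 200, align 8
data bytes 187, size 200 → padding 13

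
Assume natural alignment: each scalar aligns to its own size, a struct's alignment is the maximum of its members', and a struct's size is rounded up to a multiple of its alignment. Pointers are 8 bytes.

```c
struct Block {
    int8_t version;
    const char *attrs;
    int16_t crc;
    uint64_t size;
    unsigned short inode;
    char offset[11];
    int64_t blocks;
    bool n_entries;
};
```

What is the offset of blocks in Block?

48

version at 0 (size 1, align 1) → ends 1
pad 7 to align 8 for attrs
attrs at 8 (size 8, align 8) → ends 16
crc at 16 (size 2, align 2) → ends 18
pad 6 to align 8 for size
size at 24 (size 8, align 8) → ends 32
inode at 32 (size 2, align 2) → ends 34
offset at 34 (size 11, align 1) → ends 45
pad 3 to align 8 for blocks
blocks at 48 (size 8, align 8) → ends 56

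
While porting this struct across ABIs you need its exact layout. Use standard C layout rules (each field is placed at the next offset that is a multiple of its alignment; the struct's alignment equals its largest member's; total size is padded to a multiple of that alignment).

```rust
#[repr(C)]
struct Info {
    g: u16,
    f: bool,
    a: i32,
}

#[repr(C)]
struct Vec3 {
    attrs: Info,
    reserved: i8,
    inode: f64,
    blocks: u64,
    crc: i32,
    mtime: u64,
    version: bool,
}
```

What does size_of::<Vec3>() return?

56 bytes

Info: g at 0 (size 2, align 2) → ends 2; f at 2 (size 1, align 1) → ends 3; pad 1 to align 4 for a; a at 4 (size 4, align 4) → ends 8; total 8 bytes, alignment 4
attrs at 0 (size 8, align 4) → ends 8
reserved at 8 (size 1, align 1) → ends 9
pad 7 to align 8 for inode
inode at 16 (size 8, align 8) → ends 24
blocks at 24 (size 8, align 8) → ends 32
crc at 32 (size 4, align 4) → ends 36
pad 4 to align 8 for mtime
mtime at 40 (size 8, align 8) → ends 48
version at 48 (size 1, align 1) → ends 49
tail pad 7 to reach multiple of 8
total 56 bytes, alignment 8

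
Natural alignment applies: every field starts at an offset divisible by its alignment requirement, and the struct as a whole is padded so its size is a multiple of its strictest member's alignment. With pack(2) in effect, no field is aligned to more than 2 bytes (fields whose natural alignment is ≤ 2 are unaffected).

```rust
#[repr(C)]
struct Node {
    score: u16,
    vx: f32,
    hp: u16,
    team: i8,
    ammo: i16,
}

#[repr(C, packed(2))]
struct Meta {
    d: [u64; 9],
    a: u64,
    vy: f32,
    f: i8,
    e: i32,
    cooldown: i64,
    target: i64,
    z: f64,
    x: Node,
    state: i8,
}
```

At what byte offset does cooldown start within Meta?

90

Node: @0: score [2B, align 2] → 2; +2 pad (align 4); @4: vx [4B, align 4] → 8; @8: hp [2B, align 2] → 10; @10: team [1B, align 1] → 11; +1 pad (align 2); @12: ammo [2B, align 2] → 14; +2 tail pad (align 4); size 16, align 4
@0: d [72B, align 2] → 72
@72: a [8B, align 2] → 80
@80: vy [4B, align 2] → 84
@84: f [1B, align 1] → 85
+1 pad (align 2)
@86: e [4B, align 2] → 90
@90: cooldown [8B, align 2] → 98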